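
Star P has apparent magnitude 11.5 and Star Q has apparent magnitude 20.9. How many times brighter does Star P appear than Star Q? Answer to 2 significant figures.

Magnitude difference = -9.4
Flux ratio = 10^(−0.4 Δm) = 10^(−0.4 × -9.4) = 10^3.760 = 5754

5800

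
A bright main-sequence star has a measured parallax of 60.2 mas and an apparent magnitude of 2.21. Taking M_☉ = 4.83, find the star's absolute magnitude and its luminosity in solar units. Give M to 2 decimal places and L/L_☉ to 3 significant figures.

M ≈ 1.11; L/L_☉ ≈ 30.8

d = 1/p = 1000/60.2 mas = 16.61 pc
M = m − 5 log₁₀ d + 5 = 2.21 − 5·1.2204 + 5 = 1.108
M − M_☉ = 1.108 − 4.83 = -3.722
L/L_☉ = 10^(−0.4 × -3.722) = 30.82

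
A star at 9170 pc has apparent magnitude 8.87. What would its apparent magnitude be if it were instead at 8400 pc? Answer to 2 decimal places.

m ≈ 8.68

Flux ∝ 1/d², so Δm = 5 log₁₀(d₂/d₁) = 5 log₁₀(8400/9170) = -0.190
m₂ = m₁ + Δm = 8.87 + (-0.190) = 8.680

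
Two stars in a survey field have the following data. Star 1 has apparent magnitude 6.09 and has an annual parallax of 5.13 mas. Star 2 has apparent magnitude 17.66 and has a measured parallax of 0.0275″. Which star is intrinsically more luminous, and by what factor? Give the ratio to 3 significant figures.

Star 1 is more luminous, by a factor of 1.22×10^6.

Star 1: p = 5.13 mas = 5.13×10^-3″ → d = 1/p = 194.9 pc
Star 1: M = m − 5 log₁₀ d + 5 = 6.09 − 5·2.2899 + 5 = -0.359
Star 2: d = 1/p = 1/0.0275″ = 36.36 pc
Star 2: M = m − 5 log₁₀ d + 5 = 17.66 − 5·1.5607 + 5 = 14.857
ΔM = M_1 − M_2 = -0.359 − (14.857) = -15.216; smaller M is more luminous → Star 1.
L ratio = 10^(0.4 |ΔM|) = 10^6.086 = 1.220×10^6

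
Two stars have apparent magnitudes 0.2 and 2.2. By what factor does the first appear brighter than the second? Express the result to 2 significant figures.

6.3

Magnitude difference = -2.0
Flux ratio = 10^(−0.4 Δm) = 10^(−0.4 × -2.0) = 10^0.800 = 6.310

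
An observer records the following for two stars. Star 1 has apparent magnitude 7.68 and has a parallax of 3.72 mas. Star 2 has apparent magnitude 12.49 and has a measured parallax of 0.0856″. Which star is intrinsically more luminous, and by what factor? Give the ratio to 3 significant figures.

Star 1: p = 3.72 mas = 3.72×10^-3″ → d = 1/p = 268.8 pc
Star 1: M = m − 5 log₁₀ d + 5 = 7.68 − 5·2.4295 + 5 = 0.533
Star 2: d = 1/p = 1/0.0856″ = 11.68 pc
Star 2: M = m − 5 log₁₀ d + 5 = 12.49 − 5·1.0675 + 5 = 12.152
ΔM = M_1 − M_2 = 0.533 − (12.152) = -11.620; smaller M is more luminous → Star 1.
L ratio = 10^(0.4 |ΔM|) = 10^4.648 = 44450

Star 1 is more luminous, by a factor of 44400.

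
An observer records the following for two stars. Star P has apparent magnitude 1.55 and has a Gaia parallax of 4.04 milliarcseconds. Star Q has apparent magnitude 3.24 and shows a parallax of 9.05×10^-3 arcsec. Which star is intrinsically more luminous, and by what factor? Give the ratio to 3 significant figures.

Star P: p = 4.04 mas = 4.04×10^-3″ → d = 1/p = 247.5 pc
Star P: M = m − 5 log₁₀ d + 5 = 1.55 − 5·2.3936 + 5 = -5.418
Star Q: d = 1/p = 1/9.05×10^-3″ = 110.5 pc
Star Q: M = m − 5 log₁₀ d + 5 = 3.24 − 5·2.0434 + 5 = -1.977
ΔM = M_P − M_Q = -5.418 − (-1.977) = -3.441; smaller M is more luminous → Star P.
L ratio = 10^(0.4 |ΔM|) = 10^1.377 = 23.80

Star P is more luminous, by a factor of 23.8.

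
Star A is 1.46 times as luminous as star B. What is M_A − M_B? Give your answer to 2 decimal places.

M_A − M_B ≈ -0.41

Pogson: ΔM = −2.5 log₁₀(ratio) = −2.5 log₁₀(1.46) = −2.5 × 0.1644 = -0.411
Star A is brighter, so it has the smaller magnitude: the difference is negative.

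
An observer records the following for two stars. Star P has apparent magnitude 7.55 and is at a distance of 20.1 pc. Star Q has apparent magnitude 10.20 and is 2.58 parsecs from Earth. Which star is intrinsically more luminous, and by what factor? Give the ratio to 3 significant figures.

Star P is more luminous, by a factor of 697.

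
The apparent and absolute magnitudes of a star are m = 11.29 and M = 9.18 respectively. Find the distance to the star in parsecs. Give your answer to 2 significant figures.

Distance modulus: m − M = 11.29 − (9.18) = 2.110
m − M = 5 log₁₀ d − 5
log₁₀ d = (m − M)/5 + 1 = 1.4220
d = 10^1.4220 = 26.42 pc

d ≈ 26 pc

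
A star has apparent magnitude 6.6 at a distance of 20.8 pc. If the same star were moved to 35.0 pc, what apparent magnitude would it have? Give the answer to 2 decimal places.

Flux ∝ 1/d², so Δm = 5 log₁₀(d₂/d₁) = 5 log₁₀(35.0/20.8) = 1.130
m₂ = m₁ + Δm = 6.6 + (1.130) = 7.730

m ≈ 7.73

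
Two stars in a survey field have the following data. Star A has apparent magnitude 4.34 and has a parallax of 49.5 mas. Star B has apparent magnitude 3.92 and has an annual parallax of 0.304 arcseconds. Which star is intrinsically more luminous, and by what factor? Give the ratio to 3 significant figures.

Star A: p = 49.5 mas = 0.0495″ → d = 1/p = 20.20 pc
Star A: M = m − 5 log₁₀ d + 5 = 4.34 − 5·1.3054 + 5 = 2.813
Star B: d = 1/p = 1/0.304″ = 3.289 pc
Star B: M = m − 5 log₁₀ d + 5 = 3.92 − 5·0.5171 + 5 = 6.334
ΔM = M_A − M_B = 2.813 − (6.334) = -3.521; smaller M is more luminous → Star A.
L ratio = 10^(0.4 |ΔM|) = 10^1.409 = 25.62

Star A is more luminous, by a factor of 25.6.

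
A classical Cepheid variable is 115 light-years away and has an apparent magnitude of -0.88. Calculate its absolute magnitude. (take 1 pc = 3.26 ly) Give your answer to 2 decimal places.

M ≈ -3.62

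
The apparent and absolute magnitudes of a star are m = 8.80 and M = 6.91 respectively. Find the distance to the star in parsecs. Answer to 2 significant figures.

d ≈ 24 pc

Distance modulus: m − M = 8.80 − (6.91) = 1.890
m − M = 5 log₁₀ d − 5
log₁₀ d = (m − M)/5 + 1 = 1.3780
d = 10^1.3780 = 23.88 pc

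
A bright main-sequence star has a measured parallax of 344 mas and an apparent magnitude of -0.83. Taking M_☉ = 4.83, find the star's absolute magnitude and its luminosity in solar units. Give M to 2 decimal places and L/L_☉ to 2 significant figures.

M ≈ 1.85; L/L_☉ ≈ 16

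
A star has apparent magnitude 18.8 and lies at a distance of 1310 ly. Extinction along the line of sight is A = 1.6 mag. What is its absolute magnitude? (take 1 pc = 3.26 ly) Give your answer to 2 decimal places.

M ≈ 9.18

d = 1310 ly / 3.26 = 401.8 pc
5 log₁₀(d/10 pc) = 5 log₁₀(401.8) − 5 = 8.020
M = m − 5 log₁₀(d/10) − A = 18.8 − 8.020 − 1.6 = 9.180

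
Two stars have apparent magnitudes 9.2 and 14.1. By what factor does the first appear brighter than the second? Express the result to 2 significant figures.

Magnitude difference = -4.9
Flux ratio = 10^(−0.4 Δm) = 10^(−0.4 × -4.9) = 10^1.960 = 91.20

91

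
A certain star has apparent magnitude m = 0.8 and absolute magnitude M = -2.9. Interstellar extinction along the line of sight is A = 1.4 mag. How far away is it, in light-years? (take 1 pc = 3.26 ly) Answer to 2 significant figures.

m − M = 5 log₁₀(d/10 pc) + A  ⇒  0.8 − (-2.9) − 1.4 = 5 log₁₀(d/10)
2.300 = 5 log₁₀(d/10)
log₁₀ d = (m − M − A)/5 + 1 = 1.4600
d = 10^1.4600 = 28.84 pc
= 94.02 ly

d ≈ 94 ly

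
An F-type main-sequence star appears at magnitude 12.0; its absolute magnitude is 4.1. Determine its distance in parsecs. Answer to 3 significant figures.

Distance modulus: m − M = 12.0 − (4.1) = 7.900
m − M = 5 log₁₀ d − 5
log₁₀ d = (m − M)/5 + 1 = 2.5800
d = 10^2.5800 = 380.2 pc

d ≈ 380 pc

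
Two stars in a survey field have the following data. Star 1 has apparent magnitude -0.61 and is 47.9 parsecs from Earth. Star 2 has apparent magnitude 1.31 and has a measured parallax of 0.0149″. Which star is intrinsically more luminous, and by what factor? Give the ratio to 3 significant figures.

Star 1 is more luminous, by a factor of 2.99.

Star 1: M = m − 5 log₁₀ d + 5 = -0.61 − 5·1.6803 + 5 = -4.012
Star 2: d = 1/p = 1/0.0149″ = 67.11 pc
Star 2: M = m − 5 log₁₀ d + 5 = 1.31 − 5·1.8268 + 5 = -2.824
ΔM = M_1 − M_2 = -4.012 − (-2.824) = -1.188; smaller M is more luminous → Star 1.
L ratio = 10^(0.4 |ΔM|) = 10^0.475 = 2.986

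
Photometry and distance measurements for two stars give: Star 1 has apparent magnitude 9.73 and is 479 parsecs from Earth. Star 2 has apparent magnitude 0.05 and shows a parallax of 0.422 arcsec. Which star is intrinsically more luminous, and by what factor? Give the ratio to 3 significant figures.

Star 1 is more luminous, by a factor of 5.49.

Star 1: M = m − 5 log₁₀ d + 5 = 9.73 − 5·2.6803 + 5 = 1.328
Star 2: d = 1/p = 1/0.422″ = 2.370 pc
Star 2: M = m − 5 log₁₀ d + 5 = 0.05 − 5·0.3747 + 5 = 3.177
ΔM = M_1 − M_2 = 1.328 − (3.177) = -1.848; smaller M is more luminous → Star 1.
L ratio = 10^(0.4 |ΔM|) = 10^0.739 = 5.487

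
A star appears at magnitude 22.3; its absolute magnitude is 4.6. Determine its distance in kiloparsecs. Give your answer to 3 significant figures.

μ = m − M = 17.700
m − M = 5 log₁₀ d − 5
log₁₀ d = (m − M)/5 + 1 = 4.5400
d = 10^4.5400 = 34670 pc
= 34.67 kpc

d ≈ 34.7 kpc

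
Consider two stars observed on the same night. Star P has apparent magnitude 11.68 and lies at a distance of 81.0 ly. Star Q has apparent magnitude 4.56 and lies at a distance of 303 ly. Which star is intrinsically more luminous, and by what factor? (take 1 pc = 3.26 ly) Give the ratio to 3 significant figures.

Star Q is more luminous, by a factor of 9860.

Star P: d = 81.0 ly / 3.26 = 24.85 pc
Star P: M = m − 5 log₁₀ d + 5 = 11.68 − 5·1.3953 + 5 = 9.704
Star Q: d = 303 ly / 3.26 = 92.94 pc
Star Q: M = m − 5 log₁₀ d + 5 = 4.56 − 5·1.9682 + 5 = -0.281
ΔM = M_P − M_Q = 9.704 − (-0.281) = 9.985; smaller M is more luminous → Star Q.
L ratio = 10^(0.4 |ΔM|) = 10^3.994 = 9861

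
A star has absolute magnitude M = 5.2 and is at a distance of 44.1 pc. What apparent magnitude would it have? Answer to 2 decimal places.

m = M + 5 log₁₀ d − 5 = 5.2 + 5·1.6444 − 5 = 8.422

m ≈ 8.42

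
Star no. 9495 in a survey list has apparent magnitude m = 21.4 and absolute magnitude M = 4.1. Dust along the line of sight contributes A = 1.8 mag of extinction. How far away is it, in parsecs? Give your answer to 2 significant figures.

m − M = 5 log₁₀(d/10 pc) + A  ⇒  21.4 − (4.1) − 1.8 = 5 log₁₀(d/10)
15.500 = 5 log₁₀(d/10)
log₁₀ d = (m − M − A)/5 + 1 = 4.1000
d = 10^4.1000 = 12590 pc

d ≈ 13000 pc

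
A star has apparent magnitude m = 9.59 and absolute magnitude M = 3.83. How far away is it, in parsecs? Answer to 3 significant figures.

d ≈ 142 pc

Distance modulus: m − M = 9.59 − (3.83) = 5.760
m − M = 5 log₁₀ d − 5
log₁₀ d = (m − M)/5 + 1 = 2.1520
d = 10^2.1520 = 141.9 pc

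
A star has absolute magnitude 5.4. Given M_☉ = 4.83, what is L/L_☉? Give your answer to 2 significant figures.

M − M_☉ = 5.4 − 4.83 = 0.570
L/L_☉ = 10^(−0.4 (M − M_☉)) = 10^-0.228 = 0.5916

L/L_☉ ≈ 0.59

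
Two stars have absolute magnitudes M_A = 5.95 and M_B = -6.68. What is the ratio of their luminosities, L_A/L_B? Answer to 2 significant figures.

ΔM = M_A − M_B = 12.63
L_A/L_B = 10^(−0.4 ΔM) = 10^-5.052 = 8.872×10^-6

L_A/L_B ≈ 8.9×10^-6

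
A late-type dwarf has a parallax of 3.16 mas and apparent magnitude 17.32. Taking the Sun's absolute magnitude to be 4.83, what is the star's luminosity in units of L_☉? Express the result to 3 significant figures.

L/L_☉ ≈ 0.0101

d = 1/p = 1000/3.16 mas = 316.5 pc
M = m − 5 log₁₀ d + 5 = 17.32 − 5·2.5003 + 5 = 9.818
M − M_☉ = 9.818 − 4.83 = 4.988
L/L_☉ = 10^(−0.4 × 4.988) = 0.01011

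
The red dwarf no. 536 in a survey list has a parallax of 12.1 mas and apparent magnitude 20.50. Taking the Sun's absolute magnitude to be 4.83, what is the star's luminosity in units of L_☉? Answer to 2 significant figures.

d = 1/p = 1000/12.1 mas = 82.64 pc
M = m − 5 log₁₀ d + 5 = 20.50 − 5·1.9172 + 5 = 15.914
M − M_☉ = 15.914 − 4.83 = 11.084
L/L_☉ = 10^(−0.4 × 11.084) = 3.685×10^-5

L/L_☉ ≈ 3.7×10^-5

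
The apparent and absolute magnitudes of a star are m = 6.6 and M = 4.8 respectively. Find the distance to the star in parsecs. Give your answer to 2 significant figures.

d ≈ 23 pc

μ = m − M = 1.800
m − M = 5 log₁₀ d − 5
log₁₀ d = (m − M)/5 + 1 = 1.3600
d = 10^1.3600 = 22.91 pc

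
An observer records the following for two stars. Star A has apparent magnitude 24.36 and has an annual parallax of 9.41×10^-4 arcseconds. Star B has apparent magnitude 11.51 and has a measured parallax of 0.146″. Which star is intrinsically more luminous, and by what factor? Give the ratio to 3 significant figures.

Star B is more luminous, by a factor of 5.73.

Star A: d = 1/p = 1/9.41×10^-4″ = 1063 pc
Star A: M = m − 5 log₁₀ d + 5 = 24.36 − 5·3.0264 + 5 = 14.228
Star B: d = 1/p = 1/0.146″ = 6.849 pc
Star B: M = m − 5 log₁₀ d + 5 = 11.51 − 5·0.8356 + 5 = 12.332
ΔM = M_A − M_B = 14.228 − (12.332) = 1.896; smaller M is more luminous → Star B.
L ratio = 10^(0.4 |ΔM|) = 10^0.758 = 5.734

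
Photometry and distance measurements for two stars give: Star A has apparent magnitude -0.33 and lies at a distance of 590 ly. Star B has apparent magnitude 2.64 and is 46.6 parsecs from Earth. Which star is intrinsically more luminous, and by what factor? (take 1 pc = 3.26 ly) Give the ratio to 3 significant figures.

Star A: d = 590 ly / 3.26 = 181.0 pc
Star A: M = m − 5 log₁₀ d + 5 = -0.33 − 5·2.2576 + 5 = -6.618
Star B: M = m − 5 log₁₀ d + 5 = 2.64 − 5·1.6684 + 5 = -0.702
ΔM = M_A − M_B = -6.618 − (-0.702) = -5.916; smaller M is more luminous → Star A.
L ratio = 10^(0.4 |ΔM|) = 10^2.366 = 232.5

Star A is more luminous, by a factor of 233.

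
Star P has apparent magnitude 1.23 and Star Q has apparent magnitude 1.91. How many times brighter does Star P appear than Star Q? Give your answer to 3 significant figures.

Δm = 1.23 − (1.91) = -0.68
Flux ratio = 10^(−0.4 Δm) = 10^(−0.4 × -0.68) = 10^0.272 = 1.871

1.87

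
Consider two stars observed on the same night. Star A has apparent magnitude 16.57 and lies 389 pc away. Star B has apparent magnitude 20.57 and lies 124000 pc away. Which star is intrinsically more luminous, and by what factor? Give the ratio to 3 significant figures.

Star B is more luminous, by a factor of 2550.

Star A: M = m − 5 log₁₀ d + 5 = 16.57 − 5·2.5899 + 5 = 8.620
Star B: M = m − 5 log₁₀ d + 5 = 20.57 − 5·5.0934 + 5 = 0.103
ΔM = M_A − M_B = 8.620 − (0.103) = 8.517; smaller M is more luminous → Star B.
L ratio = 10^(0.4 |ΔM|) = 10^3.407 = 2552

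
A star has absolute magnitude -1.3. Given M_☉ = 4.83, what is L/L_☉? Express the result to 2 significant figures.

L/L_☉ ≈ 280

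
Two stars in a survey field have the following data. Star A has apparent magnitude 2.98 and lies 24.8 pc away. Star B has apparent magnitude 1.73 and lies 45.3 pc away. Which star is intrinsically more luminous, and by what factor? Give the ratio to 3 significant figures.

Star A: M = m − 5 log₁₀ d + 5 = 2.98 − 5·1.3945 + 5 = 1.008
Star B: M = m − 5 log₁₀ d + 5 = 1.73 − 5·1.6561 + 5 = -1.550
ΔM = M_A − M_B = 1.008 − (-1.550) = 2.558; smaller M is more luminous → Star B.
L ratio = 10^(0.4 |ΔM|) = 10^1.023 = 10.55

Star B is more luminous, by a factor of 10.6.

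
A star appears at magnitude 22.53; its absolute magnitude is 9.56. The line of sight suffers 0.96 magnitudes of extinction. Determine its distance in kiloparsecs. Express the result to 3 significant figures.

m − M = 5 log₁₀(d/10 pc) + A  ⇒  22.53 − (9.56) − 0.96 = 5 log₁₀(d/10)
12.010 = 5 log₁₀(d/10)
log₁₀ d = (m − M − A)/5 + 1 = 3.4020
d = 10^3.4020 = 2523 pc
= 2.523 kpc

d ≈ 2.52 kpc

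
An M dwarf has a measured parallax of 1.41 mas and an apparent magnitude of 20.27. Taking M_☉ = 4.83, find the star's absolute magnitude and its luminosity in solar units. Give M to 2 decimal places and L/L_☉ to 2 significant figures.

M ≈ 11.02; L/L_☉ ≈ 3.4×10^-3

d = 1/p = 1000/1.41 mas = 709.2 pc
M = m − 5 log₁₀ d + 5 = 20.27 − 5·2.8508 + 5 = 11.016
M − M_☉ = 11.016 − 4.83 = 6.186
L/L_☉ = 10^(−0.4 × 6.186) = 3.354×10^-3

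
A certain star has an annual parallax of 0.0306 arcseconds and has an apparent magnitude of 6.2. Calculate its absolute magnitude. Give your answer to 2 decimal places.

M ≈ 3.63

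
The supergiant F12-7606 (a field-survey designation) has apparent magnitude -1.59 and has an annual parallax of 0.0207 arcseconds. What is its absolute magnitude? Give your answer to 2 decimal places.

M ≈ -5.01

d = 1/p = 1/0.0207″ = 48.31 pc
5 log₁₀(d/10 pc) = 5 log₁₀(48.31) − 5 = 3.420
M = m − 5 log₁₀(d/10) = -1.59 − 3.420 = -5.010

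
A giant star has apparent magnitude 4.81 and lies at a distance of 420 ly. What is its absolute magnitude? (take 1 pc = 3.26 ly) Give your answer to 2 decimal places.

M ≈ -0.74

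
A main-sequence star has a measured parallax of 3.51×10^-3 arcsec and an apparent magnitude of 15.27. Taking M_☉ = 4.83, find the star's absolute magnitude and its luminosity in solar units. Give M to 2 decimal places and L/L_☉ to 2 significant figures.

M ≈ 8.00; L/L_☉ ≈ 0.054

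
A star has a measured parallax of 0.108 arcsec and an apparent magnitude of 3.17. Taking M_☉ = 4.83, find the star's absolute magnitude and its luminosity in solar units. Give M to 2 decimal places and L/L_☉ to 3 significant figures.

d = 1/p = 1/0.108″ = 9.259 pc
M = m − 5 log₁₀ d + 5 = 3.17 − 5·0.9666 + 5 = 3.337
M − M_☉ = 3.337 − 4.83 = -1.493
L/L_☉ = 10^(−0.4 × -1.493) = 3.955

M ≈ 3.34; L/L_☉ ≈ 3.96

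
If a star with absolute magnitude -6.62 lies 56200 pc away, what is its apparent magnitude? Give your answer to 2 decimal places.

m ≈ 12.13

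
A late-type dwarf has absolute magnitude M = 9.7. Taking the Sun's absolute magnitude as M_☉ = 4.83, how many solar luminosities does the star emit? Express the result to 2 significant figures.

L/L_☉ ≈ 0.011

M − M_☉ = 9.7 − 4.83 = 4.870
L/L_☉ = 10^(−0.4 (M − M_☉)) = 10^-1.948 = 0.01127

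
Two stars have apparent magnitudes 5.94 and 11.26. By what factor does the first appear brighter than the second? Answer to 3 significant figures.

134

Magnitude difference = -5.32
Flux ratio = 10^(−0.4 Δm) = 10^(−0.4 × -5.32) = 10^2.128 = 134.3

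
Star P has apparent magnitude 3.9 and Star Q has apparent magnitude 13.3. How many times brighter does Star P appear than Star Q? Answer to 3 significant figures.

5750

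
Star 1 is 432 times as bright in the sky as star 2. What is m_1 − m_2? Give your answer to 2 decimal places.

m_1 − m_2 ≈ -6.59

Pogson: Δm = −2.5 log₁₀(ratio) = −2.5 log₁₀(432) = −2.5 × 2.6355 = -6.589
Star 1 is brighter, so it has the smaller magnitude: the difference is negative.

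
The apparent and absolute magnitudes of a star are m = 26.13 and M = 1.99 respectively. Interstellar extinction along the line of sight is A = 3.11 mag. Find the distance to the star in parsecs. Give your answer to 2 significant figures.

d ≈ 160000 pc

m − M = 5 log₁₀(d/10 pc) + A  ⇒  26.13 − (1.99) − 3.11 = 5 log₁₀(d/10)
21.030 = 5 log₁₀(d/10)
log₁₀ d = (m − M − A)/5 + 1 = 5.2060
d = 10^5.2060 = 160700 pc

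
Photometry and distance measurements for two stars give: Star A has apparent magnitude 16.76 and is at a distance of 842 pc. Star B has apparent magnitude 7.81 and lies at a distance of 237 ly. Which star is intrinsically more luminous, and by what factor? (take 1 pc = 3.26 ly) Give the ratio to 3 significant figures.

Star A: M = m − 5 log₁₀ d + 5 = 16.76 − 5·2.9253 + 5 = 7.133
Star B: d = 237 ly / 3.26 = 72.70 pc
Star B: M = m − 5 log₁₀ d + 5 = 7.81 − 5·1.8615 + 5 = 3.502
ΔM = M_A − M_B = 7.133 − (3.502) = 3.631; smaller M is more luminous → Star B.
L ratio = 10^(0.4 |ΔM|) = 10^1.452 = 28.34

Star B is more luminous, by a factor of 28.3.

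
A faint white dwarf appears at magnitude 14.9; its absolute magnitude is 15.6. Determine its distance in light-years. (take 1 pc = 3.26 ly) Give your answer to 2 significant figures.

d ≈ 24 ly

Distance modulus: m − M = 14.9 − (15.6) = -0.700
m − M = 5 log₁₀ d − 5
log₁₀ d = (m − M)/5 + 1 = 0.8600
d = 10^0.8600 = 7.244 pc
= 23.62 ly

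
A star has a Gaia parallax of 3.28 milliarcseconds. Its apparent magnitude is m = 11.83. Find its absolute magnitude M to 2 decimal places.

p = 3.28 mas = 3.28×10^-3″ → d = 1/p = 304.9 pc
5 log₁₀(d/10 pc) = 5 log₁₀(304.9) − 5 = 7.421
M = m − 5 log₁₀(d/10) = 11.83 − 7.421 = 4.409

M ≈ 4.41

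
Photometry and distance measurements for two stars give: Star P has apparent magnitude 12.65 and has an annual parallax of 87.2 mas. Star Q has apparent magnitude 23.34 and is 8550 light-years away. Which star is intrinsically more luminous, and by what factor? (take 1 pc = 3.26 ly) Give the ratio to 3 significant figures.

Star Q is more luminous, by a factor of 2.77.

Star P: p = 87.2 mas = 0.0872″ → d = 1/p = 11.47 pc
Star P: M = m − 5 log₁₀ d + 5 = 12.65 − 5·1.0595 + 5 = 12.353
Star Q: d = 8550 ly / 3.26 = 2623 pc
Star Q: M = m − 5 log₁₀ d + 5 = 23.34 − 5·3.4187 + 5 = 11.246
ΔM = M_P − M_Q = 12.353 − (11.246) = 1.106; smaller M is more luminous → Star Q.
L ratio = 10^(0.4 |ΔM|) = 10^0.443 = 2.770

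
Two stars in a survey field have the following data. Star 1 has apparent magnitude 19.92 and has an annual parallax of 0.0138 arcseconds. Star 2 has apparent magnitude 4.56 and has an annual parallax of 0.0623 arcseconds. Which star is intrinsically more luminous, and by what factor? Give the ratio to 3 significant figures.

Star 2 is more luminous, by a factor of 68400.

Star 1: d = 1/p = 1/0.0138″ = 72.46 pc
Star 1: M = m − 5 log₁₀ d + 5 = 19.92 − 5·1.8601 + 5 = 15.619
Star 2: d = 1/p = 1/0.0623″ = 16.05 pc
Star 2: M = m − 5 log₁₀ d + 5 = 4.56 − 5·1.2055 + 5 = 3.532
ΔM = M_1 − M_2 = 15.619 − (3.532) = 12.087; smaller M is more luminous → Star 2.
L ratio = 10^(0.4 |ΔM|) = 10^4.835 = 68360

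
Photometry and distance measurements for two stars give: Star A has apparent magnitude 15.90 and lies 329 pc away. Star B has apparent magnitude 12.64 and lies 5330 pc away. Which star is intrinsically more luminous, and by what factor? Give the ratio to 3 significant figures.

Star B is more luminous, by a factor of 5290.

Star A: M = m − 5 log₁₀ d + 5 = 15.90 − 5·2.5172 + 5 = 8.314
Star B: M = m − 5 log₁₀ d + 5 = 12.64 − 5·3.7267 + 5 = -0.994
ΔM = M_A − M_B = 8.314 − (-0.994) = 9.308; smaller M is more luminous → Star B.
L ratio = 10^(0.4 |ΔM|) = 10^3.723 = 5285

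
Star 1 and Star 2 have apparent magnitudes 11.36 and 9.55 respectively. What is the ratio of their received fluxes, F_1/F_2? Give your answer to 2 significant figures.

F_1/F_2 ≈ 0.19

Δm = 11.36 − (9.55) = 1.81
Flux ratio = 10^(−0.4 Δm) = 10^(−0.4 × 1.81) = 10^-0.724 = 0.1888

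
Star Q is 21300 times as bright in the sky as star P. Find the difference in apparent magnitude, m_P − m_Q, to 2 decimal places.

m_P − m_Q ≈ 10.82

Pogson: Δm = −2.5 log₁₀(ratio) = −2.5 log₁₀(21300) = −2.5 × 4.3284 = -10.821
Star Q is brighter so has the smaller magnitude: m_P − m_Q is positive.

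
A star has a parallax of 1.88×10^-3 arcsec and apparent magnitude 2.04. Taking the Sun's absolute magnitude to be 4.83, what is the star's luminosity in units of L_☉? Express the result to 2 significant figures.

L/L_☉ ≈ 37000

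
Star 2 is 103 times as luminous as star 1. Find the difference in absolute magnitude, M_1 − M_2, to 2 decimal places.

Pogson: ΔM = −2.5 log₁₀(ratio) = −2.5 log₁₀(103) = −2.5 × 2.0128 = -5.032
Star 2 is brighter so has the smaller magnitude: M_1 − M_2 is positive.

M_1 − M_2 ≈ 5.03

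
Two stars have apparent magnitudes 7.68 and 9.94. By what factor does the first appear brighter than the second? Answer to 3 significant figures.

8.02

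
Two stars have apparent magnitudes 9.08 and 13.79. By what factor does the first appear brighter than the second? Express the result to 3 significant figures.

76.6

Δm = 9.08 − (13.79) = -4.71
Flux ratio = 10^(−0.4 Δm) = 10^(−0.4 × -4.71) = 10^1.884 = 76.56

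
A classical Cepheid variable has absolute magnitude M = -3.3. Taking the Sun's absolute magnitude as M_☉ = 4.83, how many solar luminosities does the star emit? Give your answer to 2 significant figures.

M − M_☉ = -3.3 − 4.83 = -8.130
L/L_☉ = 10^(−0.4 (M − M_☉)) = 10^3.252 = 1786

L/L_☉ ≈ 1800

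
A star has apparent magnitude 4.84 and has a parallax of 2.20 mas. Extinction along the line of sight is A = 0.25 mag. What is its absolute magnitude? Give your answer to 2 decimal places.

p = 2.20 mas = 2.20×10^-3″ → d = 1/p = 454.5 pc
5 log₁₀(d/10 pc) = 5 log₁₀(454.5) − 5 = 8.288
M = m − 5 log₁₀(d/10) − A = 4.84 − 8.288 − 0.25 = -3.698

M ≈ -3.70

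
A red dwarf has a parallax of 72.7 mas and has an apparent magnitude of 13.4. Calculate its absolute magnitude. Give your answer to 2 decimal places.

p = 72.7 mas = 0.0727″ → d = 1/p = 13.76 pc
5 log₁₀(d/10 pc) = 5 log₁₀(13.76) − 5 = 0.692
M = m − 5 log₁₀(d/10) = 13.4 − 0.692 = 12.708

M ≈ 12.71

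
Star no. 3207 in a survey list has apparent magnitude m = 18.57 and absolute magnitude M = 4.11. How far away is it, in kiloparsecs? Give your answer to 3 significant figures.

d ≈ 7.80 kpc

μ = m − M = 14.460
m − M = 5 log₁₀ d − 5
log₁₀ d = (m − M)/5 + 1 = 3.8920
d = 10^3.8920 = 7798 pc
= 7.798 kpc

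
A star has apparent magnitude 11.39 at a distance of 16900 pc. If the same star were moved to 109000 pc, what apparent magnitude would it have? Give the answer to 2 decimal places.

m ≈ 15.44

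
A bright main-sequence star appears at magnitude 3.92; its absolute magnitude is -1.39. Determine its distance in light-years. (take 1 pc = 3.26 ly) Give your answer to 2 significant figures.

d ≈ 380 ly

μ = m − M = 5.310
m − M = 5 log₁₀ d − 5
log₁₀ d = (m − M)/5 + 1 = 2.0620
d = 10^2.0620 = 115.3 pc
= 376.0 ly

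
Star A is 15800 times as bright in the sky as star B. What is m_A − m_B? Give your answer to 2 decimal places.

m_A − m_B ≈ -10.50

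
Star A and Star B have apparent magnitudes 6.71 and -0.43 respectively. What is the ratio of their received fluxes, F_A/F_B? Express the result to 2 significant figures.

Magnitude difference = 7.14
Flux ratio = 10^(−0.4 Δm) = 10^(−0.4 × 7.14) = 10^-2.856 = 1.393×10^-3

F_A/F_B ≈ 1.4×10^-3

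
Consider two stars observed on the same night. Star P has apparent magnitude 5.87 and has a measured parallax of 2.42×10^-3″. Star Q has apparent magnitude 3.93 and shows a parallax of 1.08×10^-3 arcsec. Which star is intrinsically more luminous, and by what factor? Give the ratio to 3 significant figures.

Star Q is more luminous, by a factor of 30.0.

Star P: d = 1/p = 1/2.42×10^-3″ = 413.2 pc
Star P: M = m − 5 log₁₀ d + 5 = 5.87 − 5·2.6162 + 5 = -2.211
Star Q: d = 1/p = 1/1.08×10^-3″ = 925.9 pc
Star Q: M = m − 5 log₁₀ d + 5 = 3.93 − 5·2.9666 + 5 = -5.903
ΔM = M_P − M_Q = -2.211 − (-5.903) = 3.692; smaller M is more luminous → Star Q.
L ratio = 10^(0.4 |ΔM|) = 10^1.477 = 29.98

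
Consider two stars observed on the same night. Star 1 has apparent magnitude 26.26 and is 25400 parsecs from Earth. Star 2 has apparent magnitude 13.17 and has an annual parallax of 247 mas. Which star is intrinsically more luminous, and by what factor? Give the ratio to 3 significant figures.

Star 1 is more luminous, by a factor of 229.

Star 1: M = m − 5 log₁₀ d + 5 = 26.26 − 5·4.4048 + 5 = 9.236
Star 2: p = 247 mas = 0.247″ → d = 1/p = 4.049 pc
Star 2: M = m − 5 log₁₀ d + 5 = 13.17 − 5·0.6073 + 5 = 15.133
ΔM = M_1 − M_2 = 9.236 − (15.133) = -5.898; smaller M is more luminous → Star 1.
L ratio = 10^(0.4 |ΔM|) = 10^2.359 = 228.6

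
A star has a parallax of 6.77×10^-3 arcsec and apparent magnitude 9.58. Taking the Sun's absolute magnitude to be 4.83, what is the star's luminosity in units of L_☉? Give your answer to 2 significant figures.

d = 1/p = 1/6.77×10^-3″ = 147.7 pc
M = m − 5 log₁₀ d + 5 = 9.58 − 5·2.1694 + 5 = 3.733
M − M_☉ = 3.733 − 4.83 = -1.097
L/L_☉ = 10^(−0.4 × -1.097) = 2.747

L/L_☉ ≈ 2.7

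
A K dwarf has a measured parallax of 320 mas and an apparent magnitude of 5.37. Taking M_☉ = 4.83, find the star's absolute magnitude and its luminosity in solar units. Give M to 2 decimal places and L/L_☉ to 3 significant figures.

d = 1/p = 1000/320 mas = 3.125 pc
M = m − 5 log₁₀ d + 5 = 5.37 − 5·0.4949 + 5 = 7.896
M − M_☉ = 7.896 − 4.83 = 3.066
L/L_☉ = 10^(−0.4 × 3.066) = 0.05939

M ≈ 7.90; L/L_☉ ≈ 0.0594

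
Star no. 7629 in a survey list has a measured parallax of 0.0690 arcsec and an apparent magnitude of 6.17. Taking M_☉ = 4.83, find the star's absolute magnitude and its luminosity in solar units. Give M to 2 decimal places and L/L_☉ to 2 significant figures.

M ≈ 5.36; L/L_☉ ≈ 0.61

d = 1/p = 1/0.0690″ = 14.49 pc
M = m − 5 log₁₀ d + 5 = 6.17 − 5·1.1612 + 5 = 5.364
M − M_☉ = 5.364 − 4.83 = 0.534
L/L_☉ = 10^(−0.4 × 0.534) = 0.6114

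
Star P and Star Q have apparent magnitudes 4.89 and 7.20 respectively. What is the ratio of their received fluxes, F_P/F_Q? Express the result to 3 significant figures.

Magnitude difference = -2.31
Flux ratio = 10^(−0.4 Δm) = 10^(−0.4 × -2.31) = 10^0.924 = 8.395

F_P/F_Q ≈ 8.39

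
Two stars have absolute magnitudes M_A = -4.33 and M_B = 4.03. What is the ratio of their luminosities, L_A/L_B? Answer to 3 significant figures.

L_A/L_B ≈ 2210

ΔM = M_A − M_B = -8.36
L_A/L_B = 10^(−0.4 ΔM) = 10^3.344 = 2208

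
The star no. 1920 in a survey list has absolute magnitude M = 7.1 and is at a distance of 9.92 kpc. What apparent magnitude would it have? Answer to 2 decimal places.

m ≈ 22.08

d = 9.92 kpc = 9920 pc
m = M + 5 log₁₀ d − 5 = 7.1 + 5·3.9965 − 5 = 22.083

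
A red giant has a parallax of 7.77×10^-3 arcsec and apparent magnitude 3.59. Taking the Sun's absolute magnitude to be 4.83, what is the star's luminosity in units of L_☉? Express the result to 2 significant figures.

L/L_☉ ≈ 520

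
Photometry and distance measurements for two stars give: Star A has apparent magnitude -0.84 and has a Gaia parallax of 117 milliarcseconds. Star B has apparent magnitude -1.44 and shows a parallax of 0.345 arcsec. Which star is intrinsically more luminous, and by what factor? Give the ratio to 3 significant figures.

Star A: p = 117 mas = 0.117″ → d = 1/p = 8.547 pc
Star A: M = m − 5 log₁₀ d + 5 = -0.84 − 5·0.9318 + 5 = -0.499
Star B: d = 1/p = 1/0.345″ = 2.899 pc
Star B: M = m − 5 log₁₀ d + 5 = -1.44 − 5·0.4622 + 5 = 1.249
ΔM = M_A − M_B = -0.499 − (1.249) = -1.748; smaller M is more luminous → Star A.
L ratio = 10^(0.4 |ΔM|) = 10^0.699 = 5.003

Star A is more luminous, by a factor of 5.00.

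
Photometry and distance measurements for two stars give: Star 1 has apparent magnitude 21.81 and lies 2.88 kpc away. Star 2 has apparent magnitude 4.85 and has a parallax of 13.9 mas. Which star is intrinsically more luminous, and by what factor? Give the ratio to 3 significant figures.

Star 2 is more luminous, by a factor of 3790.

Star 1: d = 2.88 kpc = 2880 pc
Star 1: M = m − 5 log₁₀ d + 5 = 21.81 − 5·3.4594 + 5 = 9.513
Star 2: p = 13.9 mas = 0.0139″ → d = 1/p = 71.94 pc
Star 2: M = m − 5 log₁₀ d + 5 = 4.85 − 5·1.8570 + 5 = 0.565
ΔM = M_1 − M_2 = 9.513 − (0.565) = 8.948; smaller M is more luminous → Star 2.
L ratio = 10^(0.4 |ΔM|) = 10^3.579 = 3795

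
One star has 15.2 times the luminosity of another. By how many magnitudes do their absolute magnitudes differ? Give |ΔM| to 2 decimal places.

|ΔM| ≈ 2.95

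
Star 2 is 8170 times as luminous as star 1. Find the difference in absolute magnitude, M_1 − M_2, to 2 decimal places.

Pogson: ΔM = −2.5 log₁₀(ratio) = −2.5 log₁₀(8170) = −2.5 × 3.9122 = -9.781
Star 2 is brighter so has the smaller magnitude: M_1 − M_2 is positive.

M_1 − M_2 ≈ 9.78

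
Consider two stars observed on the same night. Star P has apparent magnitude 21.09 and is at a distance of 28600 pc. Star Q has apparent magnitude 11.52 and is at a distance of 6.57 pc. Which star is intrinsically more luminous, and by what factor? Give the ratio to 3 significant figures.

Star P is more luminous, by a factor of 2820.

Star P: M = m − 5 log₁₀ d + 5 = 21.09 − 5·4.4564 + 5 = 3.808
Star Q: M = m − 5 log₁₀ d + 5 = 11.52 − 5·0.8176 + 5 = 12.432
ΔM = M_P − M_Q = 3.808 − (12.432) = -8.624; smaller M is more luminous → Star P.
L ratio = 10^(0.4 |ΔM|) = 10^3.450 = 2816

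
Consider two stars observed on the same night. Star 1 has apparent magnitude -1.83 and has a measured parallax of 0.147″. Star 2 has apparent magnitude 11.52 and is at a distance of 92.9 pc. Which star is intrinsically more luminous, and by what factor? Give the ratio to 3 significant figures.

Star 1 is more luminous, by a factor of 1170.

Star 1: d = 1/p = 1/0.147″ = 6.803 pc
Star 1: M = m − 5 log₁₀ d + 5 = -1.83 − 5·0.8327 + 5 = -0.993
Star 2: M = m − 5 log₁₀ d + 5 = 11.52 − 5·1.9680 + 5 = 6.680
ΔM = M_1 − M_2 = -0.993 − (6.680) = -7.673; smaller M is more luminous → Star 1.
L ratio = 10^(0.4 |ΔM|) = 10^3.069 = 1173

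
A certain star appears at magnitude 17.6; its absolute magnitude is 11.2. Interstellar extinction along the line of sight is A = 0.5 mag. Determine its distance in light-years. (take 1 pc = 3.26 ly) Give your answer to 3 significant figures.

m − M = 5 log₁₀(d/10 pc) + A  ⇒  17.6 − (11.2) − 0.5 = 5 log₁₀(d/10)
5.900 = 5 log₁₀(d/10)
log₁₀ d = (m − M − A)/5 + 1 = 2.1800
d = 10^2.1800 = 151.4 pc
= 493.4 ly

d ≈ 493 ly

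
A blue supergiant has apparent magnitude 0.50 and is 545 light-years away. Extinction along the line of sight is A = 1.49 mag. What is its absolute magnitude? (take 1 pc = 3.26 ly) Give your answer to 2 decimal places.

d = 545 ly / 3.26 = 167.2 pc
5 log₁₀(d/10 pc) = 5 log₁₀(167.2) − 5 = 6.116
M = m − 5 log₁₀(d/10) − A = 0.50 − 6.116 − 1.49 = -7.106

M ≈ -7.11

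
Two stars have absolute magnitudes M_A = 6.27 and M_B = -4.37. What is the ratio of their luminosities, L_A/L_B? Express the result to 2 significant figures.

L_A/L_B ≈ 5.5×10^-5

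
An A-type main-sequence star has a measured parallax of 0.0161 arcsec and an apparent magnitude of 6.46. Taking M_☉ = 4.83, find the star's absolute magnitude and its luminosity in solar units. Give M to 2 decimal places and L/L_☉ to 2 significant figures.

d = 1/p = 1/0.0161″ = 62.11 pc
M = m − 5 log₁₀ d + 5 = 6.46 − 5·1.7932 + 5 = 2.494
M − M_☉ = 2.494 − 4.83 = -2.336
L/L_☉ = 10^(−0.4 × -2.336) = 8.597

M ≈ 2.49; L/L_☉ ≈ 8.6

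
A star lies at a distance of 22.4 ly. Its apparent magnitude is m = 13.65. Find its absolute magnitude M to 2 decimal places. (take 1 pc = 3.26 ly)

d = 22.4 ly / 3.26 = 6.871 pc
5 log₁₀(d/10 pc) = 5 log₁₀(6.871) − 5 = -0.815
M = m − 5 log₁₀(d/10) = 13.65 + 0.815 = 14.465

M ≈ 14.46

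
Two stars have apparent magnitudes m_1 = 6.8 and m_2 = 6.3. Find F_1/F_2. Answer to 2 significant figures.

Δm = 6.8 − (6.3) = 0.5
Flux ratio = 10^(−0.4 Δm) = 10^(−0.4 × 0.5) = 10^-0.200 = 0.6310

F_1/F_2 ≈ 0.63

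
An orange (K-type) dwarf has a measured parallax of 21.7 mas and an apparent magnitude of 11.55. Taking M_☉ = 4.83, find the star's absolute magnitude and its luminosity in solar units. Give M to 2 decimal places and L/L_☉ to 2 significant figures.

M ≈ 8.23; L/L_☉ ≈ 0.044

d = 1/p = 1000/21.7 mas = 46.08 pc
M = m − 5 log₁₀ d + 5 = 11.55 − 5·1.6635 + 5 = 8.232
M − M_☉ = 8.232 − 4.83 = 3.402
L/L_☉ = 10^(−0.4 × 3.402) = 0.04356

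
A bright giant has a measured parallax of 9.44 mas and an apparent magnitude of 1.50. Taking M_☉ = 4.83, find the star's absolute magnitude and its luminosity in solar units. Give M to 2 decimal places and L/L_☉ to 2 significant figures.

M ≈ -3.63; L/L_☉ ≈ 2400

d = 1/p = 1000/9.44 mas = 105.9 pc
M = m − 5 log₁₀ d + 5 = 1.50 − 5·2.0250 + 5 = -3.625
M − M_☉ = -3.625 − 4.83 = -8.455
L/L_☉ = 10^(−0.4 × -8.455) = 2410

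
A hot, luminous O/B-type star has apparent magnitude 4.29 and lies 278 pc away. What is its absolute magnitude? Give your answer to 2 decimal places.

M ≈ -2.93

5 log₁₀(d/10 pc) = 5 log₁₀(278.0) − 5 = 7.220
M = m − 5 log₁₀(d/10) = 4.29 − 7.220 = -2.930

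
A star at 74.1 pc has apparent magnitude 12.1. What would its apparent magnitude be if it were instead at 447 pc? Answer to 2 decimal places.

m ≈ 16.00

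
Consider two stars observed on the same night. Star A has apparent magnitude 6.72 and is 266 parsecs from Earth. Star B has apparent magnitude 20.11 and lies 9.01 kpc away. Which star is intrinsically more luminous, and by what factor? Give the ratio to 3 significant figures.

Star A: M = m − 5 log₁₀ d + 5 = 6.72 − 5·2.4249 + 5 = -0.404
Star B: d = 9.01 kpc = 9010 pc
Star B: M = m − 5 log₁₀ d + 5 = 20.11 − 5·3.9547 + 5 = 5.336
ΔM = M_A − M_B = -0.404 − (5.336) = -5.741; smaller M is more luminous → Star A.
L ratio = 10^(0.4 |ΔM|) = 10^2.296 = 197.8

Star A is more luminous, by a factor of 198.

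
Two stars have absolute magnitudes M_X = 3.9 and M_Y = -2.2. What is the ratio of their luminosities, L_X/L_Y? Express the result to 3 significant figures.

L_X/L_Y ≈ 3.63×10^-3

ΔM = M_X − M_Y = 6.1
L_X/L_Y = 10^(−0.4 ΔM) = 10^-2.440 = 3.631×10^-3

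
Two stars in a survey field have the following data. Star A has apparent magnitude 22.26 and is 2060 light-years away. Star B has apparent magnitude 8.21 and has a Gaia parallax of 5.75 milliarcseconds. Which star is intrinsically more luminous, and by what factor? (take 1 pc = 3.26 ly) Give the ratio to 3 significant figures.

Star B is more luminous, by a factor of 31600.

Star A: d = 2060 ly / 3.26 = 631.9 pc
Star A: M = m − 5 log₁₀ d + 5 = 22.26 − 5·2.8006 + 5 = 13.257
Star B: p = 5.75 mas = 5.75×10^-3″ → d = 1/p = 173.9 pc
Star B: M = m − 5 log₁₀ d + 5 = 8.21 − 5·2.2403 + 5 = 2.008
ΔM = M_A − M_B = 13.257 − (2.008) = 11.248; smaller M is more luminous → Star B.
L ratio = 10^(0.4 |ΔM|) = 10^4.499 = 31580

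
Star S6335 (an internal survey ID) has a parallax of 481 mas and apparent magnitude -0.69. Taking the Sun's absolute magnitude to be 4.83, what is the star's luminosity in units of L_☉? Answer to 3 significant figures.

L/L_☉ ≈ 6.98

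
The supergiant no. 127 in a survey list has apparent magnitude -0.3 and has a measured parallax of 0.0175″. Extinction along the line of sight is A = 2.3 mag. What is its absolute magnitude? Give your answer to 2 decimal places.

M ≈ -6.38

d = 1/p = 1/0.0175″ = 57.14 pc
5 log₁₀(d/10 pc) = 5 log₁₀(57.14) − 5 = 3.785
M = m − 5 log₁₀(d/10) − A = -0.3 − 3.785 − 2.3 = -6.385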